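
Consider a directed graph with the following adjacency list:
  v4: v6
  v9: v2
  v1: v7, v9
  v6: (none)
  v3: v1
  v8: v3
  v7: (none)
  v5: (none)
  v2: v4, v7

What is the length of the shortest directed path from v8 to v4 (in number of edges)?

5

Distance 0: v8.
Distance 1: v3.
Distance 2: v1.
Distance 3: v7, v9.
Distance 4: v2.
Distance 5: v4 — contains v4.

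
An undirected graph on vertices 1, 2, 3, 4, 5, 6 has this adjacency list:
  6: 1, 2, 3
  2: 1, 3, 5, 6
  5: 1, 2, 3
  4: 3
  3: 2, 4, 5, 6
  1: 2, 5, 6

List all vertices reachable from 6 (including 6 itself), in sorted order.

1, 2, 3, 4, 5, 6

Start at 6.
Its neighbours: 1, 2, 3.
Then their neighbours: 4, 5.
Every vertex is now reached.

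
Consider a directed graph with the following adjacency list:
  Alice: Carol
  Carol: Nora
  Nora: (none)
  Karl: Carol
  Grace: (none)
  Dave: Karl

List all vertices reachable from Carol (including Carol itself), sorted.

Start at Carol.
Its neighbours: Nora.
Nothing further is reachable.

Carol, Nora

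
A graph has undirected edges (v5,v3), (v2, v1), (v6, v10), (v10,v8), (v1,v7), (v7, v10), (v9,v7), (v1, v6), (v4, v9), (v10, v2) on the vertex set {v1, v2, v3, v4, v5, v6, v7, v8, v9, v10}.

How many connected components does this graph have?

2

From v1: component {v1, v2, v4, v6, v7, v8, v9, v10}.
From v3: component {v3, v5}.
That's 2 components.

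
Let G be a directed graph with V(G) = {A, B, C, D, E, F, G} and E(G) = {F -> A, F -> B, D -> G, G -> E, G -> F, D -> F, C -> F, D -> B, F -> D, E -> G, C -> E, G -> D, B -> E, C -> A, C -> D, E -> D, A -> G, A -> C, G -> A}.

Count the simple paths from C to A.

C→A
C→D→B→E→G→A
C→D→B→E→G→F→A
C→D→F→A
C→D→F→B→E→G→A
C→D→G→A
C→D→G→F→A
C→E→D→F→A
... and 10 more.

18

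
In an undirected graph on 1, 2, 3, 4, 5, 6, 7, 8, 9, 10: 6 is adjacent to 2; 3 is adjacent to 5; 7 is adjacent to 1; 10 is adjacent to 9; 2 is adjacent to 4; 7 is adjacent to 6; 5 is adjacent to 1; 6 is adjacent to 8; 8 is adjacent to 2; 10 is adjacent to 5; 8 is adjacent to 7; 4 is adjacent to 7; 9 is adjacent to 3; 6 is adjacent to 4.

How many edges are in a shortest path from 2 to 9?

6

Distance 0: 2.
Distance 1: 4, 6, 8.
Distance 2: 7.
Distance 3: 1.
Distance 4: 5.
Distance 5: 3, 10.
Distance 6: 9 — contains 9.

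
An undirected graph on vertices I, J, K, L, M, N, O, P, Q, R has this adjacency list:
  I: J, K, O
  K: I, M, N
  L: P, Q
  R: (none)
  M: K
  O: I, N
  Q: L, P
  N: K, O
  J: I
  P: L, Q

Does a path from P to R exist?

Explore from P.
Distance 1: reach L, Q.
The search is exhausted without reaching R; it lies in a different component.

No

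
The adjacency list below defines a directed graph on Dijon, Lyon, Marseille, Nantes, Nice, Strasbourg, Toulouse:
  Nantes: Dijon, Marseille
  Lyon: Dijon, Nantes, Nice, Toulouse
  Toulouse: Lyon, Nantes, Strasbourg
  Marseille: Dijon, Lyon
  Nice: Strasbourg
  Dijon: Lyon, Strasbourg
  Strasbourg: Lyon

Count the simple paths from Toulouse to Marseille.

Toulouse→Lyon→Nantes→Marseille
Toulouse→Nantes→Marseille
Toulouse→Strasbourg→Lyon→Nantes→Marseille

3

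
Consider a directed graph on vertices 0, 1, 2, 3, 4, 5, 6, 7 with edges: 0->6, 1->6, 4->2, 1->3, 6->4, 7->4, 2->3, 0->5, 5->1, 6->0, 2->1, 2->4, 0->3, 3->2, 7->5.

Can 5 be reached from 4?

Explore from 4.
Distance 1: reach 2.
Distance 2: reach 1, 3.
Distance 3: reach 6.
Distance 4: reach 0.
Distance 5: reach 5.
Found 5.

Yes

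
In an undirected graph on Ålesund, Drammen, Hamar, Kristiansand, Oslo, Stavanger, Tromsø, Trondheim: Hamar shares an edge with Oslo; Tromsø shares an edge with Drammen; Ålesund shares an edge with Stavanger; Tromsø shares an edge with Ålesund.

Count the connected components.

4

From Ålesund: component {Ålesund, Drammen, Stavanger, Tromsø}.
From Hamar: component {Hamar, Oslo}.
From Kristiansand: component {Kristiansand}.
From Trondheim: component {Trondheim}.
That's 4 components.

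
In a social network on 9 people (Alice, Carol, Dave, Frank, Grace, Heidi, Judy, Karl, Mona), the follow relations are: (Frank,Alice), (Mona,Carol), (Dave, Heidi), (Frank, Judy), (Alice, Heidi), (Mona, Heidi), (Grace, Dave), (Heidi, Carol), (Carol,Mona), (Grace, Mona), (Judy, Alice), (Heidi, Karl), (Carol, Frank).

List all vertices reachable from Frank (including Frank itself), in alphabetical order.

Start at Frank.
Its neighbours: Alice, Judy.
Then their neighbours: Heidi.
Then next layer: Carol, Karl.
Then next layer: Mona.
Nothing further is reachable.

Alice, Carol, Frank, Heidi, Judy, Karl, Mona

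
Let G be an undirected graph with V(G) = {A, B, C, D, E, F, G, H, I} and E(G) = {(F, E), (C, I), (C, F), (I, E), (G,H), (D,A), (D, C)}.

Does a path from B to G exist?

B has no edges, so nothing is reachable from it.

No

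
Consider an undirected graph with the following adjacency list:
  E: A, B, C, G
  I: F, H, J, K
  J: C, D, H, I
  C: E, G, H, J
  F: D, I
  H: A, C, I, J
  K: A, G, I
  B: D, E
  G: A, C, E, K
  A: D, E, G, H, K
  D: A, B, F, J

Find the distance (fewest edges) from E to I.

3

Distance 0: E.
Distance 1: A, B, C, G.
Distance 2: D, H, J, K.
Distance 3: F, I — contains I.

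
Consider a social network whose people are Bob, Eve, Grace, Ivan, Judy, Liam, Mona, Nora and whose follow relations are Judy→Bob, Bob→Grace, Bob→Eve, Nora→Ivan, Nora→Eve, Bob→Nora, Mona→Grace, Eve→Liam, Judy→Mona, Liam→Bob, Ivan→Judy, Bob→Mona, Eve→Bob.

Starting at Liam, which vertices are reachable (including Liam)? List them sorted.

Start at Liam.
Its neighbours: Bob.
Then their neighbours: Eve, Grace, Mona, Nora.
Then next layer: Ivan.
Then next layer: Judy.
Every vertex is now reached.

Bob, Eve, Grace, Ivan, Judy, Liam, Mona, Nora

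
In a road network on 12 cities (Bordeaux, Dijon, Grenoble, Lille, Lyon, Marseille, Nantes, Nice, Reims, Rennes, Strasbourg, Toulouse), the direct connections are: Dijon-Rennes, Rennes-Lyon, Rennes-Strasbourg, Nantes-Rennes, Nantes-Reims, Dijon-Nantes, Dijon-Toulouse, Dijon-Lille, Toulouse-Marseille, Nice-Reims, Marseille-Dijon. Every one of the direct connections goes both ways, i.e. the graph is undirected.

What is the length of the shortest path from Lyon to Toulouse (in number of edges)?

Distance 0: Lyon.
Distance 1: Rennes.
Distance 2: Dijon, Nantes, Strasbourg.
Distance 3: Lille, Marseille, Reims, Toulouse — contains Toulouse.

3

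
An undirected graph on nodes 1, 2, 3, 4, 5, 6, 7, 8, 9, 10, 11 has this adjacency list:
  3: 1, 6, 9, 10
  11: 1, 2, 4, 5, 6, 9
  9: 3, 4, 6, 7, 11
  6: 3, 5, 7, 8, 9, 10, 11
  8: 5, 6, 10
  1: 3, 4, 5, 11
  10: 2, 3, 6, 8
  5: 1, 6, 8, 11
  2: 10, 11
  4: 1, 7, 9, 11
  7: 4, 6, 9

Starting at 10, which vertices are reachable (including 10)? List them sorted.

Start at 10.
Its neighbours: 2, 3, 6, 8.
Then their neighbours: 1, 5, 7, 9, 11.
Then next layer: 4.
Every vertex is now reached.

1, 2, 3, 4, 5, 6, 7, 8, 9, 10, 11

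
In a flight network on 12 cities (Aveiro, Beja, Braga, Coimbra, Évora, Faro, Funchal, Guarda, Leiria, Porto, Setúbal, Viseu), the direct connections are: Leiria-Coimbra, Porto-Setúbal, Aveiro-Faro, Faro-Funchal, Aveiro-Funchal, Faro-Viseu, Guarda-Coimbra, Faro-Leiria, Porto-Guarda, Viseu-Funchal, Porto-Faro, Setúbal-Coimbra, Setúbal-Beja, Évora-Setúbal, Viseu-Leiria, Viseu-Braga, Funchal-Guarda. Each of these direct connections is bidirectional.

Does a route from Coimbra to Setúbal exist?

Yes

Explore from Coimbra.
Distance 1: reach Guarda, Leiria, Setúbal.
Found Setúbal.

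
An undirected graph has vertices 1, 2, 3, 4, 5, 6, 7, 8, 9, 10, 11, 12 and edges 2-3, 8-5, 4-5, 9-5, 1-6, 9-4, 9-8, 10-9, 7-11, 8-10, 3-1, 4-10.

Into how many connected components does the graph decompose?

4

From 1: component {1, 2, 3, 6}.
From 4: component {4, 5, 8, 9, 10}.
From 7: component {7, 11}.
From 12: component {12}.
That's 4 components.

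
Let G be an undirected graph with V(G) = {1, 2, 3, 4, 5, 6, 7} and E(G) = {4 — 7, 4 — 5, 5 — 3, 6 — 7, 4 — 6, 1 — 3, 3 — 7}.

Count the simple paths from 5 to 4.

5–3–7–4
5–3–7–6–4
5–4

3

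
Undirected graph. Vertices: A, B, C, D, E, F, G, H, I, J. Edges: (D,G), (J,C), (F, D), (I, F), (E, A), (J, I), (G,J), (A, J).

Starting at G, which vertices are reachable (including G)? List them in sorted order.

Start at G.
Its neighbours: D, J.
Then their neighbours: A, C, F, I.
Then next layer: E.
Nothing further is reachable.

A, C, D, E, F, G, I, J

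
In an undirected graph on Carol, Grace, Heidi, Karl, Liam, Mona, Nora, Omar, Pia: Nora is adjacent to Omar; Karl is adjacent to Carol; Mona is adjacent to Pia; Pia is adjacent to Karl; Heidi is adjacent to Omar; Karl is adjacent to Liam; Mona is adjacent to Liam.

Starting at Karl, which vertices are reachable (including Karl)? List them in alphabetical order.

Carol, Karl, Liam, Mona, Pia

Start at Karl.
Its neighbours: Carol, Liam, Pia.
Then their neighbours: Mona.
Nothing further is reachable.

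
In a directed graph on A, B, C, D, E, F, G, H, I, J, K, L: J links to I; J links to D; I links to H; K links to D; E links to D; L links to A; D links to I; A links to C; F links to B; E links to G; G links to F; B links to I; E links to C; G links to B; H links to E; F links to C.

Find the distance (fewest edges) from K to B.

Distance 0: K.
Distance 1: D.
Distance 2: I.
Distance 3: H.
Distance 4: E.
Distance 5: C, G.
Distance 6: B, F — contains B.

6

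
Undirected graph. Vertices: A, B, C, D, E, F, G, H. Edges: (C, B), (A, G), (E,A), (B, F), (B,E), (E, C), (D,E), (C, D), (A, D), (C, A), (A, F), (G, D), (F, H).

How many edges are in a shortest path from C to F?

2

Distance 0: C.
Distance 1: A, B, D, E.
Distance 2: F, G — contains F.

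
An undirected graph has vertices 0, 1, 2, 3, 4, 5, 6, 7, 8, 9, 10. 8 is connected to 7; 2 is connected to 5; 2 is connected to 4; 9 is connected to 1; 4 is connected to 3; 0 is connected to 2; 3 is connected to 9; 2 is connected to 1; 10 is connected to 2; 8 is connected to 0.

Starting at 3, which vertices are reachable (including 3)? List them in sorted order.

Start at 3.
Its neighbours: 4, 9.
Then their neighbours: 1, 2.
Then next layer: 0, 5, 10.
Then next layer: 8.
Then next layer: 7.
Nothing further is reachable.

0, 1, 2, 3, 4, 5, 7, 8, 9, 10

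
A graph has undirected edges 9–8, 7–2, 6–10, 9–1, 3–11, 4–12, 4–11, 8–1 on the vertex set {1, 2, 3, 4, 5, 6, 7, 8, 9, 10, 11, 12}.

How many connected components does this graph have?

From 1: component {1, 8, 9}.
From 2: component {2, 7}.
From 3: component {3, 4, 11, 12}.
From 5: component {5}.
From 6: component {6, 10}.
That's 5 components.

5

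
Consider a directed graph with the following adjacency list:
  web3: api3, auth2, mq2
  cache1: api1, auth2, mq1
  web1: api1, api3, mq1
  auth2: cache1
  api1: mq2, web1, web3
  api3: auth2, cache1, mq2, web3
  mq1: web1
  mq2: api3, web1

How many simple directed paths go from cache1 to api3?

cache1→api1→mq2→api3
cache1→api1→mq2→web1→api3
cache1→api1→web1→api3
cache1→api1→web3→api3
cache1→api1→web3→mq2→api3
cache1→api1→web3→mq2→web1→api3
cache1→mq1→web1→api1→mq2→api3
cache1→mq1→web1→api1→web3→api3
cache1→mq1→web1→api1→web3→mq2→api3
cache1→mq1→web1→api3

10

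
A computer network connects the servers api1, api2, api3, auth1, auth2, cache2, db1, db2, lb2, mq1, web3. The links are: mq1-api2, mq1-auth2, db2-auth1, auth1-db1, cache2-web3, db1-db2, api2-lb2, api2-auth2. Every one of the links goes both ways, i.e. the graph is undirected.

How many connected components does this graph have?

5

From api1: component {api1}.
From api2: component {api2, auth2, lb2, mq1}.
From api3: component {api3}.
From auth1: component {auth1, db1, db2}.
From cache2: component {cache2, web3}.
That's 5 components.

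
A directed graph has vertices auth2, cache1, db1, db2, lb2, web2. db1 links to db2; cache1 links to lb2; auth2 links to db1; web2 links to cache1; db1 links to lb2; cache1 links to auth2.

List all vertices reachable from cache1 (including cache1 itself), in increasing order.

auth2, cache1, db1, db2, lb2

Start at cache1.
Its neighbours: auth2, lb2.
Then their neighbours: db1.
Then next layer: db2.
Nothing further is reachable.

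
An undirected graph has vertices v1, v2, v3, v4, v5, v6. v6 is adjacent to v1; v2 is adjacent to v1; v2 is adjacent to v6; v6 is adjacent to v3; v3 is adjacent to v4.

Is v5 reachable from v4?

Explore from v4.
Distance 1: reach v3.
Distance 2: reach v6.
Distance 3: reach v1, v2.
The search is exhausted without reaching v5; it lies in a different component.

No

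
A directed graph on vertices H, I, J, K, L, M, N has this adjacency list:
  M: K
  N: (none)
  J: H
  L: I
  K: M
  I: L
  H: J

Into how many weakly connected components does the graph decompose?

4

From H: component {H, J}.
From I: component {I, L}.
From K: component {K, M}.
From N: component {N}.
That's 4 components.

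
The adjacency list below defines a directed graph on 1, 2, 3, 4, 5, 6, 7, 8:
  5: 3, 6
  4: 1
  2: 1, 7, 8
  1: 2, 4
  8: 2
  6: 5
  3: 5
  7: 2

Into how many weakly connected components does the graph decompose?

2

From 1: component {1, 2, 4, 7, 8}.
From 3: component {3, 5, 6}.
That's 2 components.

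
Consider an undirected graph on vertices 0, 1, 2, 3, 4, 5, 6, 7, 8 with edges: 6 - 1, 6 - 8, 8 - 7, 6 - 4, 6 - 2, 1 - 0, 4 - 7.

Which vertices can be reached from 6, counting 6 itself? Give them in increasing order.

0, 1, 2, 4, 6, 7, 8

Start at 6.
Its neighbours: 1, 2, 4, 8.
Then their neighbours: 0, 7.
Nothing further is reachable.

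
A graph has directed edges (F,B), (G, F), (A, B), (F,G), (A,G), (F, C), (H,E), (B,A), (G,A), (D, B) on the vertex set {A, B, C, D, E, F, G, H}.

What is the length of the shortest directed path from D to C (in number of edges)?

Distance 0: D.
Distance 1: B.
Distance 2: A.
Distance 3: G.
Distance 4: F.
Distance 5: C — contains C.

5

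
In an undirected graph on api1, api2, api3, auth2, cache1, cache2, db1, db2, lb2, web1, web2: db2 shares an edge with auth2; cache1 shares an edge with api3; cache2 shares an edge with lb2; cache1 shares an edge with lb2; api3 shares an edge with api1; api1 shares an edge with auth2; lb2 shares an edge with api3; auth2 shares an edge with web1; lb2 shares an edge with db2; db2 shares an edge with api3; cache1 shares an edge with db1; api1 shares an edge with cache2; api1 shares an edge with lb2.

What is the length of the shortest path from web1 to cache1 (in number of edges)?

Distance 0: web1.
Distance 1: auth2.
Distance 2: api1, db2.
Distance 3: api3, cache2, lb2.
Distance 4: cache1 — contains cache1.

4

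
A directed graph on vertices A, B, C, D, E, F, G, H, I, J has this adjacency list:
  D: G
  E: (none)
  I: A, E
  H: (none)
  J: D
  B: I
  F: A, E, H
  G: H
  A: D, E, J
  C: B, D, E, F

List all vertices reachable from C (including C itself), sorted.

A, B, C, D, E, F, G, H, I, J

Start at C.
Its neighbours: B, D, E, F.
Then their neighbours: A, G, H, I.
Then next layer: J.
Every vertex is now reached.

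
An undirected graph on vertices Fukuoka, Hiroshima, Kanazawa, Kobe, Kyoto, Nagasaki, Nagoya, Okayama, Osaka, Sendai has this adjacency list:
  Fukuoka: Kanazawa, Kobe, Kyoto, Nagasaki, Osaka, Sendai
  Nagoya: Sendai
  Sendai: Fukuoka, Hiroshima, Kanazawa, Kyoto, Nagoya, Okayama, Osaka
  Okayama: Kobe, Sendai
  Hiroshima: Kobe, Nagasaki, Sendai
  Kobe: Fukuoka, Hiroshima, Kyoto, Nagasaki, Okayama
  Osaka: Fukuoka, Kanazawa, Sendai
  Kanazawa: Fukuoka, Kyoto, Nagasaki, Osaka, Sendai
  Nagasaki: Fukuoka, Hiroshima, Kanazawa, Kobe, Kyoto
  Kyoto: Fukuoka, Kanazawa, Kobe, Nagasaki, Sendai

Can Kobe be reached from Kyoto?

Yes

Explore from Kyoto.
Distance 1: reach Fukuoka, Kanazawa, Kobe, Nagasaki, Sendai.
Found Kobe.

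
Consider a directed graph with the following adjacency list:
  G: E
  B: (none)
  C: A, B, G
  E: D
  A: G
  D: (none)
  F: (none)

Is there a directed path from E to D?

Explore from E.
Distance 1: reach D.
Found D.

Yes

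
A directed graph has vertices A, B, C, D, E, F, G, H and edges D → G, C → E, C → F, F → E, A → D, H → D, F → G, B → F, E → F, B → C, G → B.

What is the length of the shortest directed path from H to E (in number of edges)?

Distance 0: H.
Distance 1: D.
Distance 2: G.
Distance 3: B.
Distance 4: C, F.
Distance 5: E — contains E.

5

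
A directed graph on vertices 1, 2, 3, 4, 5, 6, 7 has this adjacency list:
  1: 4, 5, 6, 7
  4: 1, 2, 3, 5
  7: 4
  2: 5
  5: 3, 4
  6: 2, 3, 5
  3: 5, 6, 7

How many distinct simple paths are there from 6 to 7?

6→2→5→3→7
6→2→5→4→1→7
6→2→5→4→3→7
6→3→5→4→1→7
6→3→7
6→5→3→7
6→5→4→1→7
6→5→4→3→7

8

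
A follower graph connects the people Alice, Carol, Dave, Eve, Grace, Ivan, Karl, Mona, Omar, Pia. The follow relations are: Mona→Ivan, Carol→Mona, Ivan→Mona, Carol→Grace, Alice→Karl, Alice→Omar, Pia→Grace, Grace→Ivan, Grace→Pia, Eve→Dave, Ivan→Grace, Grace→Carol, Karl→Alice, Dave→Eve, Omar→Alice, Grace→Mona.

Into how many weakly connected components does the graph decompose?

From Alice: component {Alice, Karl, Omar}.
From Carol: component {Carol, Grace, Ivan, Mona, Pia}.
From Dave: component {Dave, Eve}.
That's 3 components.

3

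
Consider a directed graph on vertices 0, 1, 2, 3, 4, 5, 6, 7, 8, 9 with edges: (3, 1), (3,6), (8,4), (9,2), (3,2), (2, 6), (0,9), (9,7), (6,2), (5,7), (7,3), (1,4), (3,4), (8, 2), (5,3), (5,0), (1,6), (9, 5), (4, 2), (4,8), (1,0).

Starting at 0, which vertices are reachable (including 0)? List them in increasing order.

0, 1, 2, 3, 4, 5, 6, 7, 8, 9

Start at 0.
Its neighbours: 9.
Then their neighbours: 2, 5, 7.
Then next layer: 3, 6.
Then next layer: 1, 4.
Then next layer: 8.
Every vertex is now reached.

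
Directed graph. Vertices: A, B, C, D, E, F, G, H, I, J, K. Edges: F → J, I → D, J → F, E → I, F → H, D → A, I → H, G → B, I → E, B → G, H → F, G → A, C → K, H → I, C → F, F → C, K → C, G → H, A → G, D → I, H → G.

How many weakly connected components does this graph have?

1

From A: component {A, B, C, D, E, F, G, H, I, J, K}.
That's 1 component.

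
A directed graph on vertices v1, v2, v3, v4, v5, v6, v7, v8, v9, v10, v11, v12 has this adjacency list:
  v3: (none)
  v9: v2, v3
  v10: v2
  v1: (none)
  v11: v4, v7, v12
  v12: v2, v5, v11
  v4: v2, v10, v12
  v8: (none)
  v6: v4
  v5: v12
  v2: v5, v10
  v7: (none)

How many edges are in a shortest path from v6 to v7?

4

Distance 0: v6.
Distance 1: v4.
Distance 2: v2, v10, v12.
Distance 3: v5, v11.
Distance 4: v7 — contains v7.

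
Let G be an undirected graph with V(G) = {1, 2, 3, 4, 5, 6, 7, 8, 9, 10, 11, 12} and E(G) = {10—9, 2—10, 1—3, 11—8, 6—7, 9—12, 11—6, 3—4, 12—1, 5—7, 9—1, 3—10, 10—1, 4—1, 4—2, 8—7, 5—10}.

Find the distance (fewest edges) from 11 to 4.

6

Distance 0: 11.
Distance 1: 6, 8.
Distance 2: 7.
Distance 3: 5.
Distance 4: 10.
Distance 5: 1, 2, 3, 9.
Distance 6: 4, 12 — contains 4.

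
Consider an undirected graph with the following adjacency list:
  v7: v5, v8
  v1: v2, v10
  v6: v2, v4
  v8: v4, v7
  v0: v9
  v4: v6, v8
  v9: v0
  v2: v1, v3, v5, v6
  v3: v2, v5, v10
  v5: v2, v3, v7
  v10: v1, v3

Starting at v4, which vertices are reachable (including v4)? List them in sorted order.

Start at v4.
Its neighbours: v6, v8.
Then their neighbours: v2, v7.
Then next layer: v1, v3, v5.
Then next layer: v10.
Nothing further is reachable.

v1, v2, v3, v4, v5, v6, v7, v8, v10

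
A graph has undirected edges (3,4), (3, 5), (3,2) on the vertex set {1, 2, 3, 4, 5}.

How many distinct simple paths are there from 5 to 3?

1

5–3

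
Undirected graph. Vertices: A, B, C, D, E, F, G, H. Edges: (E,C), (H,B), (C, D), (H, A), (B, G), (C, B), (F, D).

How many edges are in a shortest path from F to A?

Distance 0: F.
Distance 1: D.
Distance 2: C.
Distance 3: B, E.
Distance 4: G, H.
Distance 5: A — contains A.

5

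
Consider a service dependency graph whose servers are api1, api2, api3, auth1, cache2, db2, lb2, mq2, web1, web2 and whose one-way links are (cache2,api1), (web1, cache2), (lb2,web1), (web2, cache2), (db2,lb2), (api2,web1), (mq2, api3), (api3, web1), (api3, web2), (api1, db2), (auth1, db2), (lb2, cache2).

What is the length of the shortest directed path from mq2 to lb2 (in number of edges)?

6

Distance 0: mq2.
Distance 1: api3.
Distance 2: web1, web2.
Distance 3: cache2.
Distance 4: api1.
Distance 5: db2.
Distance 6: lb2 — contains lb2.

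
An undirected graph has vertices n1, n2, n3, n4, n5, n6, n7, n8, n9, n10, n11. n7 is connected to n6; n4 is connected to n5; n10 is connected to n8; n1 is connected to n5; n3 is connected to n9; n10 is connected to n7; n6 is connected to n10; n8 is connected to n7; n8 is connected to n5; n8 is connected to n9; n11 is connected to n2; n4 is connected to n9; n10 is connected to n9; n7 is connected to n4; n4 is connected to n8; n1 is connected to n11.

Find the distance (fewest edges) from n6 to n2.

6

Distance 0: n6.
Distance 1: n7, n10.
Distance 2: n4, n8, n9.
Distance 3: n3, n5.
Distance 4: n1.
Distance 5: n11.
Distance 6: n2 — contains n2.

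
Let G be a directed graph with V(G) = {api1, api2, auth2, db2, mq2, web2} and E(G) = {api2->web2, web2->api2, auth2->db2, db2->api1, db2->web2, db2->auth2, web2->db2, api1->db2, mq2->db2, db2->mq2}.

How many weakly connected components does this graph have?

From api1: component {api1, api2, auth2, db2, mq2, web2}.
That's 1 component.

1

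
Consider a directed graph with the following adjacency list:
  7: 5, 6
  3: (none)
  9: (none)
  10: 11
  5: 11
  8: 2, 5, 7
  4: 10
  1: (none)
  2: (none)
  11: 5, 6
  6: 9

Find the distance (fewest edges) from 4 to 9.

4

Distance 0: 4.
Distance 1: 10.
Distance 2: 11.
Distance 3: 5, 6.
Distance 4: 9 — contains 9.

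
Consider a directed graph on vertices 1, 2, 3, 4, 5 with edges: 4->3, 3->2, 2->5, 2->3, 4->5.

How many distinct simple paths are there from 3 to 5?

1

3→2→5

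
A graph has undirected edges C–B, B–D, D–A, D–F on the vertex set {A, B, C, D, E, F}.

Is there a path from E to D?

No

E has no edges, so nothing is reachable from it.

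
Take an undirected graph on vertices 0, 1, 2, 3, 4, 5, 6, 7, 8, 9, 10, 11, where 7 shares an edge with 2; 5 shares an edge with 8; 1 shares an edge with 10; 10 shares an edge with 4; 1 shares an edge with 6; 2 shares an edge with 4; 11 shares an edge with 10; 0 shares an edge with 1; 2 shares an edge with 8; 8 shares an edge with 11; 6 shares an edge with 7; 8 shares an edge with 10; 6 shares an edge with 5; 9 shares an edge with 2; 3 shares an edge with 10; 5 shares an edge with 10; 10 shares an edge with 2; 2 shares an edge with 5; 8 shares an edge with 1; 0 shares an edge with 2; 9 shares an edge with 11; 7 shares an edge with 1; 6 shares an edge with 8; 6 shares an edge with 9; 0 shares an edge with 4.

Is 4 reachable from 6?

Yes

Explore from 6.
Distance 1: reach 1, 5, 7, 8, 9.
Distance 2: reach 0, 2, 10, 11.
Distance 3: reach 3, 4.
Found 4.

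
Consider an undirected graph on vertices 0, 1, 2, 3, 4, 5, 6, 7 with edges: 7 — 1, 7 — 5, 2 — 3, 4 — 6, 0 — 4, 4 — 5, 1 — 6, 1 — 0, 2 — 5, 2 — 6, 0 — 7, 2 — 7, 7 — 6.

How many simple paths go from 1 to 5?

1–0–4–5
1–0–4–6–2–5
1–0–4–6–2–7–5
1–0–4–6–7–2–5
1–0–4–6–7–5
1–0–7–2–5
1–0–7–2–6–4–5
1–0–7–5
... and 18 more.

26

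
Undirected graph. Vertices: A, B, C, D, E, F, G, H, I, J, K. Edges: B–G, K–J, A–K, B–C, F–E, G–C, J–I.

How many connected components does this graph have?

5

From A: component {A, I, J, K}.
From B: component {B, C, G}.
From D: component {D}.
From E: component {E, F}.
From H: component {H}.
That's 5 components.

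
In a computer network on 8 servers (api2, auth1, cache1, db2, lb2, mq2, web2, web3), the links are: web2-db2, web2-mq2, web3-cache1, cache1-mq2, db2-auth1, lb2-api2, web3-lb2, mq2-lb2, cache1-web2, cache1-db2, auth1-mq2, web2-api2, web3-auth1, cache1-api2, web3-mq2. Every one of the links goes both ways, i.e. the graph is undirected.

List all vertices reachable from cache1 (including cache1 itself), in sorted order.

Start at cache1.
Its neighbours: api2, db2, mq2, web2, web3.
Then their neighbours: auth1, lb2.
Every vertex is now reached.

api2, auth1, cache1, db2, lb2, mq2, web2, web3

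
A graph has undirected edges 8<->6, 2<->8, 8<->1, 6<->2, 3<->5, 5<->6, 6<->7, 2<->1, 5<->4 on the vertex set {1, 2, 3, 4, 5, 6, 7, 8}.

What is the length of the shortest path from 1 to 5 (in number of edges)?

3

Distance 0: 1.
Distance 1: 2, 8.
Distance 2: 6.
Distance 3: 5, 7 — contains 5.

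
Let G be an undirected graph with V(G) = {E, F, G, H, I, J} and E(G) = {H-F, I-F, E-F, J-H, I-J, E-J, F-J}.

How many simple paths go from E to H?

E–F–H
E–F–I–J–H
E–F–J–H
E–J–F–H
E–J–H
E–J–I–F–H

6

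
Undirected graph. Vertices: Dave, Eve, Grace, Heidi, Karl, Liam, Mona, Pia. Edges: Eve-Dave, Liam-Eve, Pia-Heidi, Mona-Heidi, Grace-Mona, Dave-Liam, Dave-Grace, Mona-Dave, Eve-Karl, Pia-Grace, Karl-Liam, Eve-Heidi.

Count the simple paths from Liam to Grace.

Liam–Dave–Eve–Heidi–Mona–Grace
Liam–Dave–Eve–Heidi–Pia–Grace
Liam–Dave–Grace
Liam–Dave–Mona–Grace
Liam–Dave–Mona–Heidi–Pia–Grace
Liam–Eve–Dave–Grace
Liam–Eve–Dave–Mona–Grace
Liam–Eve–Dave–Mona–Heidi–Pia–Grace
... and 9 more.

17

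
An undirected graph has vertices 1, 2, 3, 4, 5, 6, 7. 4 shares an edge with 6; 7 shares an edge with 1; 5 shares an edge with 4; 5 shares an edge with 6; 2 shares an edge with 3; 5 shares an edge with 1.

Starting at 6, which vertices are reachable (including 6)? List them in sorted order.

Start at 6.
Its neighbours: 4, 5.
Then their neighbours: 1.
Then next layer: 7.
Nothing further is reachable.

1, 4, 5, 6, 7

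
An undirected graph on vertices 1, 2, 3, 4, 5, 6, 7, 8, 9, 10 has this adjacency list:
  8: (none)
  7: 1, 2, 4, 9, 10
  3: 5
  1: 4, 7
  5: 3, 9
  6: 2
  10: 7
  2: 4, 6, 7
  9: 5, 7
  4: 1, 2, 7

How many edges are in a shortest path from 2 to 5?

3

Distance 0: 2.
Distance 1: 4, 6, 7.
Distance 2: 1, 9, 10.
Distance 3: 5 — contains 5.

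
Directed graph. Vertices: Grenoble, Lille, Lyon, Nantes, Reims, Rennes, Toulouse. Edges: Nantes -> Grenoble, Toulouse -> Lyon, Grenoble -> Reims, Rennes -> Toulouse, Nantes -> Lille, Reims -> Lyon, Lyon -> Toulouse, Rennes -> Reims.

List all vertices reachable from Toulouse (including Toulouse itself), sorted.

Lyon, Toulouse

Start at Toulouse.
Its neighbours: Lyon.
Nothing further is reachable.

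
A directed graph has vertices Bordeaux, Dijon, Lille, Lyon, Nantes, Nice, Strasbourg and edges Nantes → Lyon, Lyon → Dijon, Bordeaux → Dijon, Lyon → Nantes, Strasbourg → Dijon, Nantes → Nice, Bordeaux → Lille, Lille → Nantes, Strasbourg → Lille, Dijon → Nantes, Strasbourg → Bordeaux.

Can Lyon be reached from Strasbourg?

Yes

Explore from Strasbourg.
Distance 1: reach Bordeaux, Dijon, Lille.
Distance 2: reach Nantes.
Distance 3: reach Lyon, Nice.
Found Lyon.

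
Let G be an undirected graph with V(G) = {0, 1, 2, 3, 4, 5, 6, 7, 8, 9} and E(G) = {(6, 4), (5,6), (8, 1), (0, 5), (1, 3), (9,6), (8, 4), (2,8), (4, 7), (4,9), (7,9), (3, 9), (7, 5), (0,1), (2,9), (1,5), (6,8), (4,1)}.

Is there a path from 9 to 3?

Yes

Explore from 9.
Distance 1: reach 2, 3, 4, 6, 7.
Found 3.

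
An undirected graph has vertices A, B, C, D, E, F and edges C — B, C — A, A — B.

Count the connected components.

4

From A: component {A, B, C}.
From D: component {D}.
From E: component {E}.
From F: component {F}.
That's 4 components.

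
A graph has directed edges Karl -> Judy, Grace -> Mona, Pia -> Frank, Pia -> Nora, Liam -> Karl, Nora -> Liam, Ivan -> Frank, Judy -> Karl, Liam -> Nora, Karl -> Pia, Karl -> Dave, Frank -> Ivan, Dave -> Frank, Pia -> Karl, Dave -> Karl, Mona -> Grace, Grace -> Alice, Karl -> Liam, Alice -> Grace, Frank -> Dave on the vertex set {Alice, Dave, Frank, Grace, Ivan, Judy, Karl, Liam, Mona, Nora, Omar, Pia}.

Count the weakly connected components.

From Alice: component {Alice, Grace, Mona}.
From Dave: component {Dave, Frank, Ivan, Judy, Karl, Liam, Nora, Pia}.
From Omar: component {Omar}.
That's 3 components.

3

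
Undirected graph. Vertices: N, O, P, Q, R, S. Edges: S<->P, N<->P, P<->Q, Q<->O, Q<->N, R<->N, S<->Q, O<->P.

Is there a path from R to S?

Explore from R.
Distance 1: reach N.
Distance 2: reach P, Q.
Distance 3: reach O, S.
Found S.

Yes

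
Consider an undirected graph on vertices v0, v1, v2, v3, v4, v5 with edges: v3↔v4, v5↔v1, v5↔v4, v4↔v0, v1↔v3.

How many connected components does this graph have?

From v0: component {v0, v1, v3, v4, v5}.
From v2: component {v2}.
That's 2 components.

2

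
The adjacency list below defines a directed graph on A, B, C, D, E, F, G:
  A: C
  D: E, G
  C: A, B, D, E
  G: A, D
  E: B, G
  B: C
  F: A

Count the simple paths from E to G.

2

E→B→C→D→G
E→G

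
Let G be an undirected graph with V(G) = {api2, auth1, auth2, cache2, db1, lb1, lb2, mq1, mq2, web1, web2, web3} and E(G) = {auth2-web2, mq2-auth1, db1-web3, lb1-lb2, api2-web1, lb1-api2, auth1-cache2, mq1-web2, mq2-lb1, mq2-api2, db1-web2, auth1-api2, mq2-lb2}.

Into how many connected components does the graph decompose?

From api2: component {api2, auth1, cache2, lb1, lb2, mq2, web1}.
From auth2: component {auth2, db1, mq1, web2, web3}.
That's 2 components.

2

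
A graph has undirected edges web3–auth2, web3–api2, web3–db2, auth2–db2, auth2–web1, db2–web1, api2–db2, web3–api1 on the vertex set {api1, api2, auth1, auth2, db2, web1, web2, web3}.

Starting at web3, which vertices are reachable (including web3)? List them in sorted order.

api1, api2, auth2, db2, web1, web3

Start at web3.
Its neighbours: api1, api2, auth2, db2.
Then their neighbours: web1.
Nothing further is reachable.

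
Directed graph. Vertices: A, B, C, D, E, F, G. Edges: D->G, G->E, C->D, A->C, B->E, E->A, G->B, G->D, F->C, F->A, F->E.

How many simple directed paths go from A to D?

1

A→C→D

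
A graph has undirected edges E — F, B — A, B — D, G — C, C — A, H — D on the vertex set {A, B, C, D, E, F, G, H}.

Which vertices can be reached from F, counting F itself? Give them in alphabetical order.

Start at F.
Its neighbours: E.
Nothing further is reachable.

E, F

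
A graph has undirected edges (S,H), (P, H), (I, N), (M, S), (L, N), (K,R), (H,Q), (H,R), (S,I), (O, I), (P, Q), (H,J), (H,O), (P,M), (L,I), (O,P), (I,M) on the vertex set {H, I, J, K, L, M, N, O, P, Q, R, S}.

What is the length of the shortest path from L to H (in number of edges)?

Distance 0: L.
Distance 1: I, N.
Distance 2: M, O, S.
Distance 3: H, P — contains H.

3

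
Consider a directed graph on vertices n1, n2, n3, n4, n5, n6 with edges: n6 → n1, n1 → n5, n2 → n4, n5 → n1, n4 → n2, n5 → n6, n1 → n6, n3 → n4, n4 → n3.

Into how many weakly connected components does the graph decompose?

From n1: component {n1, n5, n6}.
From n2: component {n2, n3, n4}.
That's 2 components.

2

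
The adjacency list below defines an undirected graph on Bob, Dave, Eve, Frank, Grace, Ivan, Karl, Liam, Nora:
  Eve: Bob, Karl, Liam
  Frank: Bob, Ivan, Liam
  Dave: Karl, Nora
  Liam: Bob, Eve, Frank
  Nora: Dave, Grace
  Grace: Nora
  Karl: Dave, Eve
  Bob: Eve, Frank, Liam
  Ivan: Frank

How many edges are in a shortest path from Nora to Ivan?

6

Distance 0: Nora.
Distance 1: Dave, Grace.
Distance 2: Karl.
Distance 3: Eve.
Distance 4: Bob, Liam.
Distance 5: Frank.
Distance 6: Ivan — contains Ivan.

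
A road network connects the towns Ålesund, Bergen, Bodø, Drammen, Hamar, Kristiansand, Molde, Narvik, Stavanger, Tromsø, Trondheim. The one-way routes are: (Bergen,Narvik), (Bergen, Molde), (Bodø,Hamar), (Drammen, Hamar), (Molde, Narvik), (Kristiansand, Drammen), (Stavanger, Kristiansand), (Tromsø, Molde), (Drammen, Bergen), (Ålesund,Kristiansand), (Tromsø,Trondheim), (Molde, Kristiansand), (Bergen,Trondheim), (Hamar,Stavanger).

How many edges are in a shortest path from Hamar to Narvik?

Distance 0: Hamar.
Distance 1: Stavanger.
Distance 2: Kristiansand.
Distance 3: Drammen.
Distance 4: Bergen.
Distance 5: Molde, Narvik, Trondheim — contains Narvik.

5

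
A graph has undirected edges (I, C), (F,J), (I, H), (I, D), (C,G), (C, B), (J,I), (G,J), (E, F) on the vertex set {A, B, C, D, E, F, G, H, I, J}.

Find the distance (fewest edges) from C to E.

Distance 0: C.
Distance 1: B, G, I.
Distance 2: D, H, J.
Distance 3: F.
Distance 4: E — contains E.

4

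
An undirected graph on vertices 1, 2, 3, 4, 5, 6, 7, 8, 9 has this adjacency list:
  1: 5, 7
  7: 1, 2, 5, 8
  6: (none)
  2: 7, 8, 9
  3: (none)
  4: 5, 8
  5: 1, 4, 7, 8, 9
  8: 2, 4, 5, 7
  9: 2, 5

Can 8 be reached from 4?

Explore from 4.
Distance 1: reach 5, 8.
Found 8.

Yes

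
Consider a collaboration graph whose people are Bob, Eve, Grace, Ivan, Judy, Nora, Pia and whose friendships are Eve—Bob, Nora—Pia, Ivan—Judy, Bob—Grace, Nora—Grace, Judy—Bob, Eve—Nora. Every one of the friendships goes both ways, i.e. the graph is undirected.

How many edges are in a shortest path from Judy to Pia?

4

Distance 0: Judy.
Distance 1: Bob, Ivan.
Distance 2: Eve, Grace.
Distance 3: Nora.
Distance 4: Pia — contains Pia.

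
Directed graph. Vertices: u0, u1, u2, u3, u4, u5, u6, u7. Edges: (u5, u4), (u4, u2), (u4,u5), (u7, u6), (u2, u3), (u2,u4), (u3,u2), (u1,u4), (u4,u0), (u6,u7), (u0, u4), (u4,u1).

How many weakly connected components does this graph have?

2

From u0: component {u0, u1, u2, u3, u4, u5}.
From u6: component {u6, u7}.
That's 2 components.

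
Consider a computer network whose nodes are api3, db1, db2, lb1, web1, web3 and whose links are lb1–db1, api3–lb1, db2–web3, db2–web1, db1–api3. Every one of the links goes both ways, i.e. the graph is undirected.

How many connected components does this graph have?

2

From api3: component {api3, db1, lb1}.
From db2: component {db2, web1, web3}.
That's 2 components.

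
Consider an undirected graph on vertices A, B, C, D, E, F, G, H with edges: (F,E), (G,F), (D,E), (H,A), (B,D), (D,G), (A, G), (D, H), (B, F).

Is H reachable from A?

Explore from A.
Distance 1: reach G, H.
Found H.

Yes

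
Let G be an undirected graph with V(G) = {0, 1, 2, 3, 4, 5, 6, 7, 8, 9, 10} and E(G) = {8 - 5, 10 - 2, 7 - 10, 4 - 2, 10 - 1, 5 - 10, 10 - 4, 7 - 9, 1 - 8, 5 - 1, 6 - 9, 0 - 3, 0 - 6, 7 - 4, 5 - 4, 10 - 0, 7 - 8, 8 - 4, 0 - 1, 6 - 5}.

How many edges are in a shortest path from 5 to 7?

Distance 0: 5.
Distance 1: 1, 4, 6, 8, 10.
Distance 2: 0, 2, 7, 9 — contains 7.

2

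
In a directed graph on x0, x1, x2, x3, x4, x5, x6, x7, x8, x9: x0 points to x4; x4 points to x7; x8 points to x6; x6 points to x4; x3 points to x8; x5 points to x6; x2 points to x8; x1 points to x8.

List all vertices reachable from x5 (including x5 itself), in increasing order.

x4, x5, x6, x7

Start at x5.
Its neighbours: x6.
Then their neighbours: x4.
Then next layer: x7.
Nothing further is reachable.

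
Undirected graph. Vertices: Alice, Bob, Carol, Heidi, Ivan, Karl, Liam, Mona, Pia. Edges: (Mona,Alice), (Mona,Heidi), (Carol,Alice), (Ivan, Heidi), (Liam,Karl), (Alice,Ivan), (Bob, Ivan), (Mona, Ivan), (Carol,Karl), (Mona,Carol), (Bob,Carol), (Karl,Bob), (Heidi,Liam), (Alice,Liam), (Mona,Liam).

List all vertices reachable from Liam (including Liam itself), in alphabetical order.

Alice, Bob, Carol, Heidi, Ivan, Karl, Liam, Mona

Start at Liam.
Its neighbours: Alice, Heidi, Karl, Mona.
Then their neighbours: Bob, Carol, Ivan.
Nothing further is reachable.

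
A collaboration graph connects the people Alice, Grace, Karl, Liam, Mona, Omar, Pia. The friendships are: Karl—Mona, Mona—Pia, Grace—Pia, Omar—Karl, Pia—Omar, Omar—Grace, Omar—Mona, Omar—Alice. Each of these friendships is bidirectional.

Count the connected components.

From Alice: component {Alice, Grace, Karl, Mona, Omar, Pia}.
From Liam: component {Liam}.
That's 2 components.

2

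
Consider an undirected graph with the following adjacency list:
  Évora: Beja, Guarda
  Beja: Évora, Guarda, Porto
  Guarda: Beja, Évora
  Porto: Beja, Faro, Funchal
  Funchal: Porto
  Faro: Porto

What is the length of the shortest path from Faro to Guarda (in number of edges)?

3

Distance 0: Faro.
Distance 1: Porto.
Distance 2: Beja, Funchal.
Distance 3: Évora, Guarda — contains Guarda.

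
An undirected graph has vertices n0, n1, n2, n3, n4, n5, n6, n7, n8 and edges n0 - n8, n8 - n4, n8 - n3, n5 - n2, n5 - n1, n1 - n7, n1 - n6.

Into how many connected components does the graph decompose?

From n0: component {n0, n3, n4, n8}.
From n1: component {n1, n2, n5, n6, n7}.
That's 2 components.

2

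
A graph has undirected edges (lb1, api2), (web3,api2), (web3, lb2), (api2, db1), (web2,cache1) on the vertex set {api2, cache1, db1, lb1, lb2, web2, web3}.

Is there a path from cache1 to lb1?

Explore from cache1.
Distance 1: reach web2.
The search is exhausted without reaching lb1; it lies in a different component.

No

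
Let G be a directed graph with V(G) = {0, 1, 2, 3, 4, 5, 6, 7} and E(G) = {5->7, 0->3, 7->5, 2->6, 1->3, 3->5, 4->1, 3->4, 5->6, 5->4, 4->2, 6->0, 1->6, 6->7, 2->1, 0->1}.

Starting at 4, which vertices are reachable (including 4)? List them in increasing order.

Start at 4.
Its neighbours: 1, 2.
Then their neighbours: 3, 6.
Then next layer: 0, 5, 7.
Every vertex is now reached.

0, 1, 2, 3, 4, 5, 6, 7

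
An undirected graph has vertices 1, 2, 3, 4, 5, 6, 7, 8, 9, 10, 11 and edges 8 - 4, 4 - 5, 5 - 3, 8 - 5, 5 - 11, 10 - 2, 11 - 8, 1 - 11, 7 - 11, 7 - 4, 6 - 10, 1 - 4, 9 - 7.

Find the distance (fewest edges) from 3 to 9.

Distance 0: 3.
Distance 1: 5.
Distance 2: 4, 8, 11.
Distance 3: 1, 7.
Distance 4: 9 — contains 9.

4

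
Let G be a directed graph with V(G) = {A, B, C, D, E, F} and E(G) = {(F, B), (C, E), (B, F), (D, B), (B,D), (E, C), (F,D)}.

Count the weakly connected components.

3

From A: component {A}.
From B: component {B, D, F}.
From C: component {C, E}.
That's 3 components.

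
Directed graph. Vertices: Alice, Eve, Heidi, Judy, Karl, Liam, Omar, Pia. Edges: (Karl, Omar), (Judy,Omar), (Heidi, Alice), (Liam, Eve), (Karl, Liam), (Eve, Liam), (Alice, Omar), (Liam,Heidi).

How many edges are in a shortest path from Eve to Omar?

Distance 0: Eve.
Distance 1: Liam.
Distance 2: Heidi.
Distance 3: Alice.
Distance 4: Omar — contains Omar.

4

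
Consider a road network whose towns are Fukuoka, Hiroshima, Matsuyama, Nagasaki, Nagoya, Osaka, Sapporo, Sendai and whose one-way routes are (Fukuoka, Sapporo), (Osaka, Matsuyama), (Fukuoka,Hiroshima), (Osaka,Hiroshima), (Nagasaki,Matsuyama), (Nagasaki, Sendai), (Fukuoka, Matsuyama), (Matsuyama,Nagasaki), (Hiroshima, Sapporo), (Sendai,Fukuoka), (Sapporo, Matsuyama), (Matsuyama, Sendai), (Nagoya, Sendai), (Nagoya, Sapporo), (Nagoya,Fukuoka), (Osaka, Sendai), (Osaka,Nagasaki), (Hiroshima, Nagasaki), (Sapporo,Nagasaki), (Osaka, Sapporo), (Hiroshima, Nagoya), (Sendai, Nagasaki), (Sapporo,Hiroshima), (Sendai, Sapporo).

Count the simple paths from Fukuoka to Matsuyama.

14

Fukuoka→Hiroshima→Nagasaki→Matsuyama
Fukuoka→Hiroshima→Nagasaki→Sendai→Sapporo→Matsuyama
Fukuoka→Hiroshima→Nagoya→Sapporo→Matsuyama
Fukuoka→Hiroshima→Nagoya→Sapporo→Nagasaki→Matsuyama
Fukuoka→Hiroshima→Nagoya→Sendai→Nagasaki→Matsuyama
Fukuoka→Hiroshima→Nagoya→Sendai→Sapporo→Matsuyama
Fukuoka→Hiroshima→Nagoya→Sendai→Sapporo→Nagasaki→Matsuyama
Fukuoka→Hiroshima→Sapporo→Matsuyama
Fukuoka→Hiroshima→Sapporo→Nagasaki→Matsuyama
Fukuoka→Matsuyama
Fukuoka→Sapporo→Hiroshima→Nagasaki→Matsuyama
Fukuoka→Sapporo→Hiroshima→Nagoya→Sendai→Nagasaki→Matsuyama
Fukuoka→Sapporo→Matsuyama
Fukuoka→Sapporo→Nagasaki→Matsuyama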